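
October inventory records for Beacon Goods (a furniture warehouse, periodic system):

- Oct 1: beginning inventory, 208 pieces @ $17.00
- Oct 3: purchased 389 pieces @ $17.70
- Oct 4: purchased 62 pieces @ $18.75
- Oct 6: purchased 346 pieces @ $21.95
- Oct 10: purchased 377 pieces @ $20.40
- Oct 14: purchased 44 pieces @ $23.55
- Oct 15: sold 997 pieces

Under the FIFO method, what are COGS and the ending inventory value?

COGS = $19,002.90; ending inventory = $8,902.60

Oct 15, 997 sold [FIFO — oldest first]: 208 @ $17.00 + 389 @ $17.70 + 62 @ $18.75 + 338 @ $21.95 = $19,002.90
Ending inventory: 8 @ $21.95 + 377 @ $20.40 + 44 @ $23.55 = $8,902.60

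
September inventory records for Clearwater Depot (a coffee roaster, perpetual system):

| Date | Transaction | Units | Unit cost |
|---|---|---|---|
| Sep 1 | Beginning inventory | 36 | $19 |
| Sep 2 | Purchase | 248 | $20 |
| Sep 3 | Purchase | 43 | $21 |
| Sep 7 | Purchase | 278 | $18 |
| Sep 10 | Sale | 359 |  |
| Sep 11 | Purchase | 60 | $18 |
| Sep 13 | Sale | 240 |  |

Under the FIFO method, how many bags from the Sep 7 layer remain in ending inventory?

Sep 10, 359 sold [FIFO — oldest first]: 36 @ $19 + 248 @ $20 + 43 @ $21 + 32 @ $18 = $7,123
Sep 13, 240 sold [FIFO — oldest first]: 240 @ $18 = $4,320
Total COGS = $7,123 + $4,320 = $11,443
Ending inventory: 6 @ $18 + 60 @ $18 = $1,188

6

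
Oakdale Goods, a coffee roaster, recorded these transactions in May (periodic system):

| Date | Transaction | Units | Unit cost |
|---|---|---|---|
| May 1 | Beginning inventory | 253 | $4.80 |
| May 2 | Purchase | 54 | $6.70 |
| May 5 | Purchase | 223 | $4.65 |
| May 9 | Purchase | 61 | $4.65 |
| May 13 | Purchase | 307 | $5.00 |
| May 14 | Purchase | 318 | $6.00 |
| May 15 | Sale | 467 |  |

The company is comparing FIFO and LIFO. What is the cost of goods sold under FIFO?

COGS = $2,320.20

FIFO COGS: 253 @ $4.80 + 54 @ $6.70 + 160 @ $4.65 = $2,320.20
LIFO COGS: 318 @ $6.00 + 149 @ $5.00 = $2,653.00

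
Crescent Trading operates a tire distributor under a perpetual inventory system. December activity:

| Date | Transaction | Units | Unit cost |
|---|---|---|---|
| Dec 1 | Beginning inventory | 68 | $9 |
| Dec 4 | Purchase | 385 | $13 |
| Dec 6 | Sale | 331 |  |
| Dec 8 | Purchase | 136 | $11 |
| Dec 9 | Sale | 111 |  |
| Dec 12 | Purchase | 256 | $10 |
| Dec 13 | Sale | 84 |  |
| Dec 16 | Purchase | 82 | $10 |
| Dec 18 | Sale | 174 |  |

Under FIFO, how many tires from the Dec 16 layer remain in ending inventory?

Dec 6, 331 sold [FIFO — oldest first]: 68 @ $9 + 263 @ $13 = $4,031
Dec 9, 111 sold [FIFO — oldest first]: 111 @ $13 = $1,443
Dec 13, 84 sold [FIFO — oldest first]: 11 @ $13 + 73 @ $11 = $946
Dec 18, 174 sold [FIFO — oldest first]: 63 @ $11 + 111 @ $10 = $1,803
Total COGS = $4,031 + $1,443 + $946 + $1,803 = $8,223
Ending inventory: 145 @ $10 + 82 @ $10 = $2,270
Check: goods available $10,493 = COGS $8,223 + ending $2,270

82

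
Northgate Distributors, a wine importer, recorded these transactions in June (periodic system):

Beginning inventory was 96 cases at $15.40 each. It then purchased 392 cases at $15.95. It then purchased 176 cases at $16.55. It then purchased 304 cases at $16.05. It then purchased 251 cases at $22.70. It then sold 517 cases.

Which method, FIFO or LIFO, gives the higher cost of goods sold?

LIFO

FIFO COGS: 96 @ $15.40 + 392 @ $15.95 + 29 @ $16.55 = $8,210.75
LIFO COGS: 251 @ $22.70 + 266 @ $16.05 = $9,967.00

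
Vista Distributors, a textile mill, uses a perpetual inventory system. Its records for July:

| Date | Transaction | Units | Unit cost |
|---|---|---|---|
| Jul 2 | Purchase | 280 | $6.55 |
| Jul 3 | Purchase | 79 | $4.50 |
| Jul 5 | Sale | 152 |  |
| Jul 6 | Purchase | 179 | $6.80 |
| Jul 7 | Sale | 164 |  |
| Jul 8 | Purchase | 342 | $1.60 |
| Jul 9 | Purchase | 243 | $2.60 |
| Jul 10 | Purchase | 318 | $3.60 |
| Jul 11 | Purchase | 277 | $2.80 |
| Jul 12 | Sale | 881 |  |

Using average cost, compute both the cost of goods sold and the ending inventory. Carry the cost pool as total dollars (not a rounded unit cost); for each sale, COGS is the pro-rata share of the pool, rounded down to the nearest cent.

After Jul 2: 280 on hand, pool $1,834.00 (≈ $6.5500 each)
After Jul 3: 359 on hand, pool $2,189.50 (≈ $6.0989 each)
Jul 5, sell 152: 152/359 × $2,189.50 → $927.03
After Jul 6: 386 on hand, pool $2,479.67 (≈ $6.4240 each)
Jul 7, sell 164: 164/386 × $2,479.67 → $1,053.53
After Jul 8: 564 on hand, pool $1,973.34 (≈ $3.4988 each)
After Jul 9: 807 on hand, pool $2,605.14 (≈ $3.2282 each)
After Jul 10: 1125 on hand, pool $3,749.94 (≈ $3.3333 each)
After Jul 11: 1402 on hand, pool $4,525.54 (≈ $3.2279 each)
Jul 12, sell 881: 881/1402 × $4,525.54 → $2,843.79
Total COGS = $927.03 + $1,053.53 + $2,843.79 = $4,824.35
Ending inventory (cost pool remaining) = $1,681.75
Check: goods available $6,506.10 = COGS $4,824.35 + ending $1,681.75

COGS = $4,824.35; ending inventory = $1,681.75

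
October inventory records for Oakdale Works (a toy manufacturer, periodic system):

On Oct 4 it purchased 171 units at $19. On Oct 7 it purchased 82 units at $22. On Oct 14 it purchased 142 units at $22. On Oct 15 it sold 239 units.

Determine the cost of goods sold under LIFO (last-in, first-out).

COGS = $5,213

Oct 15, 239 sold [LIFO — newest first]: 142 @ $22 + 82 @ $22 + 15 @ $19 = $5,213
Ending inventory: 156 @ $19 = $2,964
Check: goods available $8,177 = COGS $5,213 + ending $2,964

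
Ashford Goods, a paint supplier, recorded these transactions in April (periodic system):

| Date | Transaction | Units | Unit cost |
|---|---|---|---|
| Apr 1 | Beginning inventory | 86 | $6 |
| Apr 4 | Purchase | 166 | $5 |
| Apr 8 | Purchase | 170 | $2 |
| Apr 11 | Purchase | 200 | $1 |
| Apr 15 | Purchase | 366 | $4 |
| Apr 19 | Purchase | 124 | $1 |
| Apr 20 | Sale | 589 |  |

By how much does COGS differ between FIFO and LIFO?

$166

FIFO COGS: 86 @ $6 + 166 @ $5 + 170 @ $2 + 167 @ $1 = $1,853
LIFO COGS: 124 @ $1 + 366 @ $4 + 99 @ $1 = $1,687
Difference = |$1,853 − $1,687| = $166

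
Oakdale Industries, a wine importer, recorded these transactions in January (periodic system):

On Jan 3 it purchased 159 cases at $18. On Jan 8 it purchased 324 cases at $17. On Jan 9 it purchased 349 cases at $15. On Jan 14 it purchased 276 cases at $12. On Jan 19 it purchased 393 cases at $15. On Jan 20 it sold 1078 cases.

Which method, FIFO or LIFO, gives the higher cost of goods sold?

FIFO COGS: 159 @ $18 + 324 @ $17 + 349 @ $15 + 246 @ $12 = $16,557
LIFO COGS: 393 @ $15 + 276 @ $12 + 349 @ $15 + 60 @ $17 = $15,462

FIFO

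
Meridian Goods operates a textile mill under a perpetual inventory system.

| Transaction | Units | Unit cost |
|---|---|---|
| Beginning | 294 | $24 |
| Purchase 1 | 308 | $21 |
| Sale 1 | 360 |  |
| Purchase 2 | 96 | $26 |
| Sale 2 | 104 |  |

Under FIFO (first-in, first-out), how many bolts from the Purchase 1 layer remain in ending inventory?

Sale 1 (360) [FIFO — oldest first]: 294 @ $24 + 66 @ $21 = $8,442
Sale 2 (104) [FIFO — oldest first]: 104 @ $21 = $2,184
Total COGS = $8,442 + $2,184 = $10,626
Ending inventory: 138 @ $21 + 96 @ $26 = $5,394

138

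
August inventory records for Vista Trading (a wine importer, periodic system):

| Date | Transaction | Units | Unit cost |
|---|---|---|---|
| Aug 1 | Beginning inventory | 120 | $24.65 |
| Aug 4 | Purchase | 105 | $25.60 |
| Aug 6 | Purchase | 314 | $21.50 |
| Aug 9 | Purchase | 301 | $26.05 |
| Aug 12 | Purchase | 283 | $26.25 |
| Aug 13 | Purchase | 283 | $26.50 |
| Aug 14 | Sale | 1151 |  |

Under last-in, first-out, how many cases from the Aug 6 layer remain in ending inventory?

Aug 14, 1151 sold [LIFO — newest first]: 283 @ $26.50 + 283 @ $26.25 + 301 @ $26.05 + 284 @ $21.50 = $28,875.30
Ending inventory: 120 @ $24.65 + 105 @ $25.60 + 30 @ $21.50 = $6,291.00

30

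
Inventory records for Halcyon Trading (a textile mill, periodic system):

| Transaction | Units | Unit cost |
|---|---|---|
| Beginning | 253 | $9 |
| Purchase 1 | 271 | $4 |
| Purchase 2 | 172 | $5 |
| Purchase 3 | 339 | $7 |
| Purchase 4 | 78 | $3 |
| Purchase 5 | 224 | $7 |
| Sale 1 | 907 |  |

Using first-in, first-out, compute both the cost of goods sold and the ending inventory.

COGS = $5,698; ending inventory = $2,698

Sale 1 (907) [FIFO — oldest first]: 253 @ $9 + 271 @ $4 + 172 @ $5 + 211 @ $7 = $5,698
Ending inventory: 128 @ $7 + 78 @ $3 + 224 @ $7 = $2,698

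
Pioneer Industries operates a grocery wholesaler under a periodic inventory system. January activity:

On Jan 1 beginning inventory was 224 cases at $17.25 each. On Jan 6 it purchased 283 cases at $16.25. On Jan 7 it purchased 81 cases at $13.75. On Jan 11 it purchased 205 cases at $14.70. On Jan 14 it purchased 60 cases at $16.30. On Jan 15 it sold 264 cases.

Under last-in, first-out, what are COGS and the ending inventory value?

Jan 15, 264 sold [LIFO — newest first]: 60 @ $16.30 + 204 @ $14.70 = $3,976.80
Ending inventory: 224 @ $17.25 + 283 @ $16.25 + 81 @ $13.75 + 1 @ $14.70 = $9,591.20

COGS = $3,976.80; ending inventory = $9,591.20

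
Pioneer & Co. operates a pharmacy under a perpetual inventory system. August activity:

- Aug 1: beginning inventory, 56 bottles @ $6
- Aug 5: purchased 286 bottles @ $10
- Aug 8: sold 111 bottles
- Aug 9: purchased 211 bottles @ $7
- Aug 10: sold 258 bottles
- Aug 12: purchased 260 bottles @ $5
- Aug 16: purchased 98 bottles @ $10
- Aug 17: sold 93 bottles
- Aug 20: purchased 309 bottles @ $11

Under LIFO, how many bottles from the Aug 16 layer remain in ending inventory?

Aug 8, 111 sold [LIFO — newest first]: 111 @ $10 = $1,110
Aug 10, 258 sold [LIFO — newest first]: 211 @ $7 + 47 @ $10 = $1,947
Aug 17, 93 sold [LIFO — newest first]: 93 @ $10 = $930
Total COGS = $1,110 + $1,947 + $930 = $3,987
Ending inventory: 56 @ $6 + 128 @ $10 + 260 @ $5 + 5 @ $10 + 309 @ $11 = $6,365
Check: goods available $10,352 = COGS $3,987 + ending $6,365

5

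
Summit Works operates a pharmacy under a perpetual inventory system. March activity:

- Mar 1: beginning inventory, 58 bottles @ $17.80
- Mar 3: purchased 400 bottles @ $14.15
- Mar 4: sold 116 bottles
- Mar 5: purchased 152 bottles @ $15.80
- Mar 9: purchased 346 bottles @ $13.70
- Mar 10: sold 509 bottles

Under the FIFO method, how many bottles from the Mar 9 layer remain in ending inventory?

Mar 4, 116 sold [FIFO — oldest first]: 58 @ $17.80 + 58 @ $14.15 = $1,853.10
Mar 10, 509 sold [FIFO — oldest first]: 342 @ $14.15 + 152 @ $15.80 + 15 @ $13.70 = $7,446.40
Total COGS = $1,853.10 + $7,446.40 = $9,299.50
Ending inventory: 331 @ $13.70 = $4,534.70

331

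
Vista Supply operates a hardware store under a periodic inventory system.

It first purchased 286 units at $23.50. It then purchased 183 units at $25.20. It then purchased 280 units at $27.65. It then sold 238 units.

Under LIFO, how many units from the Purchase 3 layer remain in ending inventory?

Sale 1 (238) [LIFO — newest first]: 238 @ $27.65 = $6,580.70
Ending inventory: 286 @ $23.50 + 183 @ $25.20 + 42 @ $27.65 = $12,493.90

42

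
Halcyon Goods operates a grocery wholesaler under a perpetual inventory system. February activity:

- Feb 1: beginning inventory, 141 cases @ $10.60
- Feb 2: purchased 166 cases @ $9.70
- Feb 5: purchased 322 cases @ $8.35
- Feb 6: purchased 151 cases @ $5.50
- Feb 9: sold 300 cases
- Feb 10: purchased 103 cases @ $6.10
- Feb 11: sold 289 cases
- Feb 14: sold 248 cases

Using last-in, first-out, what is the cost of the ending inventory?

Feb 9, 300 sold [LIFO — newest first]: 151 @ $5.50 + 149 @ $8.35 = $2,074.65
Feb 11, 289 sold [LIFO — newest first]: 103 @ $6.10 + 173 @ $8.35 + 13 @ $9.70 = $2,198.95
Feb 14, 248 sold [LIFO — newest first]: 153 @ $9.70 + 95 @ $10.60 = $2,491.10
Total COGS = $2,074.65 + $2,198.95 + $2,491.10 = $6,764.70
Ending inventory: 46 @ $10.60 = $487.60
Check: goods available $7,252.30 = COGS $6,764.70 + ending $487.60

Ending inventory = $487.60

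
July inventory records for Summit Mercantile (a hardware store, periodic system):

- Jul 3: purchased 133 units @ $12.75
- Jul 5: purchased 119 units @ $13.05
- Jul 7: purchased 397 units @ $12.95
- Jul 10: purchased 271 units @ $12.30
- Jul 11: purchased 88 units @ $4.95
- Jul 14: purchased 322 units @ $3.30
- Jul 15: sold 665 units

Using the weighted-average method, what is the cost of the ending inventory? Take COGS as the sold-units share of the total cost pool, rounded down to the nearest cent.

Jul 15, sell 665: 665/1330 × $13,221.35 → $6,610.67
Ending inventory (cost pool remaining) = $6,610.68

Ending inventory = $6,610.68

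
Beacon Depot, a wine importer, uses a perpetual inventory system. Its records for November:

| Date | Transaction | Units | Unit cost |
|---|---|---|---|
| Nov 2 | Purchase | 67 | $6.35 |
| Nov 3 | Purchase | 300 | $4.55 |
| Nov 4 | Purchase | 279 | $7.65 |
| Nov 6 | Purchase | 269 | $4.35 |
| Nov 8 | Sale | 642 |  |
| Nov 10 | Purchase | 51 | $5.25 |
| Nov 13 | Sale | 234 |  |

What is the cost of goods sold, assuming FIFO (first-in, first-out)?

COGS = $4,925.30

Nov 8, 642 sold [FIFO — oldest first]: 67 @ $6.35 + 300 @ $4.55 + 275 @ $7.65 = $3,894.20
Nov 13, 234 sold [FIFO — oldest first]: 4 @ $7.65 + 230 @ $4.35 = $1,031.10
Total COGS = $3,894.20 + $1,031.10 = $4,925.30
Ending inventory: 39 @ $4.35 + 51 @ $5.25 = $437.40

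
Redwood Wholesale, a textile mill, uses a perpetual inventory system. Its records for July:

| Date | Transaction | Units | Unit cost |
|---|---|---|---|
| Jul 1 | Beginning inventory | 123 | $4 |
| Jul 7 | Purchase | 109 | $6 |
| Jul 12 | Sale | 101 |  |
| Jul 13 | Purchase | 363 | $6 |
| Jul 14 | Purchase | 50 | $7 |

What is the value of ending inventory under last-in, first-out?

Jul 12, 101 sold [LIFO — newest first]: 101 @ $6 = $606
Ending inventory: 123 @ $4 + 8 @ $6 + 363 @ $6 + 50 @ $7 = $3,068
Check: goods available $3,674 = COGS $606 + ending $3,068

Ending inventory = $3,068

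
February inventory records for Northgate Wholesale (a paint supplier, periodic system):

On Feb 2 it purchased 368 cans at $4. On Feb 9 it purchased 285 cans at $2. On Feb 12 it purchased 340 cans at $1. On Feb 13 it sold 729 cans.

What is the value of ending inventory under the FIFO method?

Ending inventory = $264

Feb 13, 729 sold [FIFO — oldest first]: 368 @ $4 + 285 @ $2 + 76 @ $1 = $2,118
Ending inventory: 264 @ $1 = $264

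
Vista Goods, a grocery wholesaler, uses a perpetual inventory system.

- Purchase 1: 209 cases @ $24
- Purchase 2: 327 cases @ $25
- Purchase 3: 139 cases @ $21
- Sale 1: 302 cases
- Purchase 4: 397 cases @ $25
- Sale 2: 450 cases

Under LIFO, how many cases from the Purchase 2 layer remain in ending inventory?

111

Sale 1 (302) [LIFO — newest first]: 139 @ $21 + 163 @ $25 = $6,994
Sale 2 (450) [LIFO — newest first]: 397 @ $25 + 53 @ $25 = $11,250
Total COGS = $6,994 + $11,250 = $18,244
Ending inventory: 209 @ $24 + 111 @ $25 = $7,791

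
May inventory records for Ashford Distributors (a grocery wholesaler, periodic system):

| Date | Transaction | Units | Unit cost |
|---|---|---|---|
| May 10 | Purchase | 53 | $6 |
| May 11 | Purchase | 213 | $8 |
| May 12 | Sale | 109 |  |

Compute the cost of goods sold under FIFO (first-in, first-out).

COGS = $766

May 12, 109 sold [FIFO — oldest first]: 53 @ $6 + 56 @ $8 = $766
Ending inventory: 157 @ $8 = $1,256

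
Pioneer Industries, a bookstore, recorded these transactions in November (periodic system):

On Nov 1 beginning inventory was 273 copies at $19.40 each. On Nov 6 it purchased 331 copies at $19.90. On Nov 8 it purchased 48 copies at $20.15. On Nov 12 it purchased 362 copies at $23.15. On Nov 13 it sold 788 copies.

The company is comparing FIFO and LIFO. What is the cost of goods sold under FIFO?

COGS = $15,998.70

FIFO COGS: 273 @ $19.40 + 331 @ $19.90 + 48 @ $20.15 + 136 @ $23.15 = $15,998.70
LIFO COGS: 362 @ $23.15 + 48 @ $20.15 + 331 @ $19.90 + 47 @ $19.40 = $16,846.20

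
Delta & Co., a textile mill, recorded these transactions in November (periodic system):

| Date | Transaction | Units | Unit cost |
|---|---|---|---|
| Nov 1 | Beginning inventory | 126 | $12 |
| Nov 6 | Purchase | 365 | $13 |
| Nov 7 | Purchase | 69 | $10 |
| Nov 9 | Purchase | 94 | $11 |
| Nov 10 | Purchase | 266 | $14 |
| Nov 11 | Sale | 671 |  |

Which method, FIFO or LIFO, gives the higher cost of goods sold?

FIFO COGS: 126 @ $12 + 365 @ $13 + 69 @ $10 + 94 @ $11 + 17 @ $14 = $8,219
LIFO COGS: 266 @ $14 + 94 @ $11 + 69 @ $10 + 242 @ $13 = $8,594

LIFO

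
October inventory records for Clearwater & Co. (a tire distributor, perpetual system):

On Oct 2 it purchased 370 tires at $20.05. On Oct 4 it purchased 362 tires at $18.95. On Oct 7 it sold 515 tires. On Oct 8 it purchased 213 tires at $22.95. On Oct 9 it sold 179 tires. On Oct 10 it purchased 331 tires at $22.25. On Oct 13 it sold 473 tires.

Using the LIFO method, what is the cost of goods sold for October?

COGS = $24,346.05

Oct 7, 515 sold [LIFO — newest first]: 362 @ $18.95 + 153 @ $20.05 = $9,927.55
Oct 9, 179 sold [LIFO — newest first]: 179 @ $22.95 = $4,108.05
Oct 13, 473 sold [LIFO — newest first]: 331 @ $22.25 + 34 @ $22.95 + 108 @ $20.05 = $10,310.45
Total COGS = $9,927.55 + $4,108.05 + $10,310.45 = $24,346.05
Ending inventory: 109 @ $20.05 = $2,185.45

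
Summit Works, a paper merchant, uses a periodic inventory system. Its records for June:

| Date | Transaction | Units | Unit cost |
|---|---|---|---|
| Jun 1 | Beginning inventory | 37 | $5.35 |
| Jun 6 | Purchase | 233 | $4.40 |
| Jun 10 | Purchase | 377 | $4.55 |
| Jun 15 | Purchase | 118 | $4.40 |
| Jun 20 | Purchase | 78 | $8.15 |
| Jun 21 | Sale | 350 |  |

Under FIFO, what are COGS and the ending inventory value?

Jun 21, 350 sold [FIFO — oldest first]: 37 @ $5.35 + 233 @ $4.40 + 80 @ $4.55 = $1,587.15
Ending inventory: 297 @ $4.55 + 118 @ $4.40 + 78 @ $8.15 = $2,506.25
Check: goods available $4,093.40 = COGS $1,587.15 + ending $2,506.25

COGS = $1,587.15; ending inventory = $2,506.25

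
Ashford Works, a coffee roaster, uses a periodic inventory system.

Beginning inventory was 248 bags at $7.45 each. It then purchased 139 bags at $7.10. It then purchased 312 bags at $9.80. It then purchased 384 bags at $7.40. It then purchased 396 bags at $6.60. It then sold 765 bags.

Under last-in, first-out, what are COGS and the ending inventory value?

COGS = $5,344.20; ending inventory = $6,003.10

Sale 1 (765) [LIFO — newest first]: 396 @ $6.60 + 369 @ $7.40 = $5,344.20
Ending inventory: 248 @ $7.45 + 139 @ $7.10 + 312 @ $9.80 + 15 @ $7.40 = $6,003.10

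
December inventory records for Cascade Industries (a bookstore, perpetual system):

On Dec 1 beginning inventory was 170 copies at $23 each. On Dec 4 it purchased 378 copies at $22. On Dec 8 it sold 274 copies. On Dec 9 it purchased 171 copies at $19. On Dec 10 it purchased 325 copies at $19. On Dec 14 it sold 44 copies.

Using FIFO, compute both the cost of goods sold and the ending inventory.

COGS = $7,166; ending inventory = $14,484

Dec 8, 274 sold [FIFO — oldest first]: 170 @ $23 + 104 @ $22 = $6,198
Dec 14, 44 sold [FIFO — oldest first]: 44 @ $22 = $968
Total COGS = $6,198 + $968 = $7,166
Ending inventory: 230 @ $22 + 171 @ $19 + 325 @ $19 = $14,484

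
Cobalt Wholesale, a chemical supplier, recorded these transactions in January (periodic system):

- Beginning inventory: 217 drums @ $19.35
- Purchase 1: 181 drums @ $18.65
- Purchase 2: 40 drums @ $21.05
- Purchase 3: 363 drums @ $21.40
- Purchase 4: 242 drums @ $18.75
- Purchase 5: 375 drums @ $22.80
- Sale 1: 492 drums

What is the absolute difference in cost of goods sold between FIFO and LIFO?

$1,171.55

FIFO COGS: 217 @ $19.35 + 181 @ $18.65 + 40 @ $21.05 + 54 @ $21.40 = $9,572.20
LIFO COGS: 375 @ $22.80 + 117 @ $18.75 = $10,743.75
Difference = |$9,572.20 − $10,743.75| = $1,171.55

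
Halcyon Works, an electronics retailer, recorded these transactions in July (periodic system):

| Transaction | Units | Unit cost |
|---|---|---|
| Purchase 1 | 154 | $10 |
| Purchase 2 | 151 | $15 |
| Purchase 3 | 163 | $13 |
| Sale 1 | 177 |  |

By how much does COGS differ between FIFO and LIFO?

FIFO COGS: 154 @ $10 + 23 @ $15 = $1,885
LIFO COGS: 163 @ $13 + 14 @ $15 = $2,329
Difference = |$1,885 − $2,329| = $444

$444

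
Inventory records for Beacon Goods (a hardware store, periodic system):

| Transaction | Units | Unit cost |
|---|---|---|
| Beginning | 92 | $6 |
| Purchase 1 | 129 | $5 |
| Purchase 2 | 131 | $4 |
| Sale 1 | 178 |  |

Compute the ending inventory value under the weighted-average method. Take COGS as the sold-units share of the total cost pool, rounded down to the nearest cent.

Sale 1, sell 178: 178/352 × $1,721.00 → $870.27
Ending inventory (cost pool remaining) = $850.73
Check: goods available $1,721.00 = COGS $870.27 + ending $850.73

Ending inventory = $850.73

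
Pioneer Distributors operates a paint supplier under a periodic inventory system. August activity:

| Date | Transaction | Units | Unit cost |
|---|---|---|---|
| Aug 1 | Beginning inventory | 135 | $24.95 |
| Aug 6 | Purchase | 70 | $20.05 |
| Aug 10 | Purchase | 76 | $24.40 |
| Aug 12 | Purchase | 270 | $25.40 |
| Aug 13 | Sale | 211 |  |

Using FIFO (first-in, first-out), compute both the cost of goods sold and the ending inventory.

Aug 13, 211 sold [FIFO — oldest first]: 135 @ $24.95 + 70 @ $20.05 + 6 @ $24.40 = $4,918.15
Ending inventory: 70 @ $24.40 + 270 @ $25.40 = $8,566.00

COGS = $4,918.15; ending inventory = $8,566.00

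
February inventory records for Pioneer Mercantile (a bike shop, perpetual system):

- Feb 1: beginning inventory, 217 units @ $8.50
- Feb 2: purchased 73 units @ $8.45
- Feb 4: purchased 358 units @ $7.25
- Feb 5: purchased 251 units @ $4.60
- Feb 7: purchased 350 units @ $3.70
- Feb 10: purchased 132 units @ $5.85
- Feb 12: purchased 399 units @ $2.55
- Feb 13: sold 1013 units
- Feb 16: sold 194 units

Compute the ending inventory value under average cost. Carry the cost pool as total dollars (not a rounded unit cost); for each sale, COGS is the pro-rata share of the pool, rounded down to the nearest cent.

Ending inventory = $2,992.51

After Feb 1: 217 on hand, pool $1,844.50 (≈ $8.5000 each)
After Feb 2: 290 on hand, pool $2,461.35 (≈ $8.4874 each)
After Feb 4: 648 on hand, pool $5,056.85 (≈ $7.8038 each)
After Feb 5: 899 on hand, pool $6,211.45 (≈ $6.9093 each)
After Feb 7: 1249 on hand, pool $7,506.45 (≈ $6.0100 each)
After Feb 10: 1381 on hand, pool $8,278.65 (≈ $5.9947 each)
After Feb 12: 1780 on hand, pool $9,296.10 (≈ $5.2225 each)
Feb 13, sell 1013: 1013/1780 × $9,296.10 → $5,290.42
Feb 16, sell 194: 194/767 × $4,005.68 → $1,013.17
Total COGS = $5,290.42 + $1,013.17 = $6,303.59
Ending inventory (cost pool remaining) = $2,992.51
Check: goods available $9,296.10 = COGS $6,303.59 + ending $2,992.51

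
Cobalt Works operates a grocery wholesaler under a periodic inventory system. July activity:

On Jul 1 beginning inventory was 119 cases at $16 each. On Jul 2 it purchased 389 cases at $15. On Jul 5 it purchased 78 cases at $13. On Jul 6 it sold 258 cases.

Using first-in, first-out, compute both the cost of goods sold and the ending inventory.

Jul 6, 258 sold [FIFO — oldest first]: 119 @ $16 + 139 @ $15 = $3,989
Ending inventory: 250 @ $15 + 78 @ $13 = $4,764
Check: goods available $8,753 = COGS $3,989 + ending $4,764

COGS = $3,989; ending inventory = $4,764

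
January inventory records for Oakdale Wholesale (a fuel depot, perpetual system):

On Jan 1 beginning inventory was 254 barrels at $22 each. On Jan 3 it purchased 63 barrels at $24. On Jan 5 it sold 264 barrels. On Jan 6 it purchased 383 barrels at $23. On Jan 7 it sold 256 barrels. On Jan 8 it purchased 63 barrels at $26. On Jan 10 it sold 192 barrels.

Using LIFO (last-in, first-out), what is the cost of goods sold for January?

COGS = $16,425

Jan 5, 264 sold [LIFO — newest first]: 63 @ $24 + 201 @ $22 = $5,934
Jan 7, 256 sold [LIFO — newest first]: 256 @ $23 = $5,888
Jan 10, 192 sold [LIFO — newest first]: 63 @ $26 + 127 @ $23 + 2 @ $22 = $4,603
Total COGS = $5,934 + $5,888 + $4,603 = $16,425
Ending inventory: 51 @ $22 = $1,122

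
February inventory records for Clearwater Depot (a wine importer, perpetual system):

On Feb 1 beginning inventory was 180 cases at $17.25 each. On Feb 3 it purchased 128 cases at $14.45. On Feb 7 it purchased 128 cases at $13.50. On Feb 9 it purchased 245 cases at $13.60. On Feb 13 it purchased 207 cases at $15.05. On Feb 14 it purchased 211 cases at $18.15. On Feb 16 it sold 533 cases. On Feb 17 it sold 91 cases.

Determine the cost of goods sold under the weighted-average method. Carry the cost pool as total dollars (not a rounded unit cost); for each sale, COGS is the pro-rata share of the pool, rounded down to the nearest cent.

COGS = $9,629.46

After Feb 1: 180 on hand, pool $3,105.00 (≈ $17.2500 each)
After Feb 3: 308 on hand, pool $4,954.60 (≈ $16.0864 each)
After Feb 7: 436 on hand, pool $6,682.60 (≈ $15.3271 each)
After Feb 9: 681 on hand, pool $10,014.60 (≈ $14.7057 each)
After Feb 13: 888 on hand, pool $13,129.95 (≈ $14.7860 each)
After Feb 14: 1099 on hand, pool $16,959.60 (≈ $15.4318 each)
Feb 16, sell 533: 533/1099 × $16,959.60 → $8,225.17
Feb 17, sell 91: 91/566 × $8,734.43 → $1,404.29
Total COGS = $8,225.17 + $1,404.29 = $9,629.46
Ending inventory (cost pool remaining) = $7,330.14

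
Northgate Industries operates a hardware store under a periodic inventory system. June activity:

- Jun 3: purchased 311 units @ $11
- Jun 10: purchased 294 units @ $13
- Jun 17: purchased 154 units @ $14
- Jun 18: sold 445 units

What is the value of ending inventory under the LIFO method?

Ending inventory = $3,460

Jun 18, 445 sold [LIFO — newest first]: 154 @ $14 + 291 @ $13 = $5,939
Ending inventory: 311 @ $11 + 3 @ $13 = $3,460
Check: goods available $9,399 = COGS $5,939 + ending $3,460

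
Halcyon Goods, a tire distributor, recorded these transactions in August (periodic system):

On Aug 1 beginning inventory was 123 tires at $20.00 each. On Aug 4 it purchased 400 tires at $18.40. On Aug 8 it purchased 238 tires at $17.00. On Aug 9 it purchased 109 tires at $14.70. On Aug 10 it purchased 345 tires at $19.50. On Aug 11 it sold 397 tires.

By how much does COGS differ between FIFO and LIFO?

FIFO COGS: 123 @ $20.00 + 274 @ $18.40 = $7,501.60
LIFO COGS: 345 @ $19.50 + 52 @ $14.70 = $7,491.90
Difference = |$7,501.60 − $7,491.90| = $9.70

$9.70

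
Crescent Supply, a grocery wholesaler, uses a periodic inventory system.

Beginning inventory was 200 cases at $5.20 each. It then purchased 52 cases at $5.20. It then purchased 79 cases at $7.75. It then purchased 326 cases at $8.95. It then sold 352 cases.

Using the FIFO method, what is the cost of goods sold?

COGS = $2,110.60

Sale 1 (352) [FIFO — oldest first]: 200 @ $5.20 + 52 @ $5.20 + 79 @ $7.75 + 21 @ $8.95 = $2,110.60
Ending inventory: 305 @ $8.95 = $2,729.75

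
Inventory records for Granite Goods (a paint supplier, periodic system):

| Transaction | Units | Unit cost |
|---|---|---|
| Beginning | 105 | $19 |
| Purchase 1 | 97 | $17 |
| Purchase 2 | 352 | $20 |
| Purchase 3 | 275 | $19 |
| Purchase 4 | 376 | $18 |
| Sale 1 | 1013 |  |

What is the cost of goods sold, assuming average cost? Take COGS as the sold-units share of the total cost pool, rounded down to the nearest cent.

COGS = $19,063.73

Sale 1, sell 1013: 1013/1205 × $22,677.00 → $19,063.73
Ending inventory (cost pool remaining) = $3,613.27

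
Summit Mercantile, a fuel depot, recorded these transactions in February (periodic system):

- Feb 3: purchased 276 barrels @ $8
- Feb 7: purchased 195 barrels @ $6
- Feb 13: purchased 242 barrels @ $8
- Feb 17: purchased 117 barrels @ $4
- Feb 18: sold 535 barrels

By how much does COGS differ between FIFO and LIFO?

$430

FIFO COGS: 276 @ $8 + 195 @ $6 + 64 @ $8 = $3,890
LIFO COGS: 117 @ $4 + 242 @ $8 + 176 @ $6 = $3,460
Difference = |$3,890 − $3,460| = $430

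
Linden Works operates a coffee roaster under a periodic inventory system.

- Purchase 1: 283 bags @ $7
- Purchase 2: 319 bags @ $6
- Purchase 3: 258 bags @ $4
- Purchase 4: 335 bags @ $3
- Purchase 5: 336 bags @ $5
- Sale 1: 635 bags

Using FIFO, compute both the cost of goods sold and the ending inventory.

COGS = $4,027; ending inventory = $3,585

Sale 1 (635) [FIFO — oldest first]: 283 @ $7 + 319 @ $6 + 33 @ $4 = $4,027
Ending inventory: 225 @ $4 + 335 @ $3 + 336 @ $5 = $3,585
Check: goods available $7,612 = COGS $4,027 + ending $3,585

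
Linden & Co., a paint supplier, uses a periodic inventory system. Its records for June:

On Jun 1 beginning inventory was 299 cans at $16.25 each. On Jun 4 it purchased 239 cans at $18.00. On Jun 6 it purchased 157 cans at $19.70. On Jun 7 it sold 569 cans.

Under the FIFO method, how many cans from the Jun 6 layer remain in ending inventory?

126

Jun 7, 569 sold [FIFO — oldest first]: 299 @ $16.25 + 239 @ $18.00 + 31 @ $19.70 = $9,771.45
Ending inventory: 126 @ $19.70 = $2,482.20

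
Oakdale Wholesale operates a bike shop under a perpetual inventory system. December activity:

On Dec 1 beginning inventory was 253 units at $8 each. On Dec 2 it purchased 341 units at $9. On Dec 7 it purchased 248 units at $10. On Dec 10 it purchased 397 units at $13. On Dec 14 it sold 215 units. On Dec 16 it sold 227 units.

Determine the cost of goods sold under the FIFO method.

COGS = $3,725

Dec 14, 215 sold [FIFO — oldest first]: 215 @ $8 = $1,720
Dec 16, 227 sold [FIFO — oldest first]: 38 @ $8 + 189 @ $9 = $2,005
Total COGS = $1,720 + $2,005 = $3,725
Ending inventory: 152 @ $9 + 248 @ $10 + 397 @ $13 = $9,009
Check: goods available $12,734 = COGS $3,725 + ending $9,009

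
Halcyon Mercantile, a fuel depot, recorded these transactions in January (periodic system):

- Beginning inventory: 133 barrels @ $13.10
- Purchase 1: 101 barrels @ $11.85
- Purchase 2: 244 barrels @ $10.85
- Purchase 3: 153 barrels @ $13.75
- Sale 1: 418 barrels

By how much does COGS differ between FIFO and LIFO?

$64.45

FIFO COGS: 133 @ $13.10 + 101 @ $11.85 + 184 @ $10.85 = $4,935.55
LIFO COGS: 153 @ $13.75 + 244 @ $10.85 + 21 @ $11.85 = $5,000.00
Difference = |$4,935.55 − $5,000.00| = $64.45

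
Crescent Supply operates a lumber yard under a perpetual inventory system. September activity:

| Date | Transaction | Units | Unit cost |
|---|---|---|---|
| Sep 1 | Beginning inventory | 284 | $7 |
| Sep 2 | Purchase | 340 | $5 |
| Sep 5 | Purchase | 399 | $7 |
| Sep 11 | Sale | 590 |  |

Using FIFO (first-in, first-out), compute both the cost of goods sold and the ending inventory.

Sep 11, 590 sold [FIFO — oldest first]: 284 @ $7 + 306 @ $5 = $3,518
Ending inventory: 34 @ $5 + 399 @ $7 = $2,963

COGS = $3,518; ending inventory = $2,963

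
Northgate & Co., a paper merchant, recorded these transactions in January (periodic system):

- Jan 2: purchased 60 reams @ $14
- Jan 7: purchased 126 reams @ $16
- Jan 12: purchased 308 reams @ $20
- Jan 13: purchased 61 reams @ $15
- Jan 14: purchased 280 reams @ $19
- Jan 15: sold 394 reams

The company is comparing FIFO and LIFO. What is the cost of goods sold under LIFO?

FIFO COGS: 60 @ $14 + 126 @ $16 + 208 @ $20 = $7,016
LIFO COGS: 280 @ $19 + 61 @ $15 + 53 @ $20 = $7,295

COGS = $7,295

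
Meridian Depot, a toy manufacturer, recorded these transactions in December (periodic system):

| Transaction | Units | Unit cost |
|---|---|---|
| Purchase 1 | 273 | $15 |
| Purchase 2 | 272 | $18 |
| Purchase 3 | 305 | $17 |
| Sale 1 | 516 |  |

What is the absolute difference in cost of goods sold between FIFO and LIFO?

FIFO COGS: 273 @ $15 + 243 @ $18 = $8,469
LIFO COGS: 305 @ $17 + 211 @ $18 = $8,983
Difference = |$8,469 − $8,983| = $514

$514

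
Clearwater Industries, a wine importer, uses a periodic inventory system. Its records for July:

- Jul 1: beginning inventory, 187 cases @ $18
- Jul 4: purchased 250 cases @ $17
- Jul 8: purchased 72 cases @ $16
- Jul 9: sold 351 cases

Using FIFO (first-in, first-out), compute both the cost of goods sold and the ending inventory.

Jul 9, 351 sold [FIFO — oldest first]: 187 @ $18 + 164 @ $17 = $6,154
Ending inventory: 86 @ $17 + 72 @ $16 = $2,614

COGS = $6,154; ending inventory = $2,614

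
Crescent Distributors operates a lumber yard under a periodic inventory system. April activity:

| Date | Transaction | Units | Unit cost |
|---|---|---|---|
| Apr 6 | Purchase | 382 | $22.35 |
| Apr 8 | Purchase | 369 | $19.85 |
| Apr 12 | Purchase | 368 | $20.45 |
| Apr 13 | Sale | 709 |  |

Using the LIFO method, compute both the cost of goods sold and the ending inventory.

COGS = $14,294.45; ending inventory = $9,093.50

Apr 13, 709 sold [LIFO — newest first]: 368 @ $20.45 + 341 @ $19.85 = $14,294.45
Ending inventory: 382 @ $22.35 + 28 @ $19.85 = $9,093.50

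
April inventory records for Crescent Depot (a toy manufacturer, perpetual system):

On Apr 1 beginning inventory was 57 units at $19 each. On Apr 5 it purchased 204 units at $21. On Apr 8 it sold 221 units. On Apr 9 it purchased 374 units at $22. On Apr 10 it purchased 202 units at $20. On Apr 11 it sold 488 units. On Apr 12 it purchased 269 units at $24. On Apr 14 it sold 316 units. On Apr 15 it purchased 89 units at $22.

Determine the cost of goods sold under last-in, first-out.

COGS = $22,429

Apr 8, 221 sold [LIFO — newest first]: 204 @ $21 + 17 @ $19 = $4,607
Apr 11, 488 sold [LIFO — newest first]: 202 @ $20 + 286 @ $22 = $10,332
Apr 14, 316 sold [LIFO — newest first]: 269 @ $24 + 47 @ $22 = $7,490
Total COGS = $4,607 + $10,332 + $7,490 = $22,429
Ending inventory: 40 @ $19 + 41 @ $22 + 89 @ $22 = $3,620
Check: goods available $26,049 = COGS $22,429 + ending $3,620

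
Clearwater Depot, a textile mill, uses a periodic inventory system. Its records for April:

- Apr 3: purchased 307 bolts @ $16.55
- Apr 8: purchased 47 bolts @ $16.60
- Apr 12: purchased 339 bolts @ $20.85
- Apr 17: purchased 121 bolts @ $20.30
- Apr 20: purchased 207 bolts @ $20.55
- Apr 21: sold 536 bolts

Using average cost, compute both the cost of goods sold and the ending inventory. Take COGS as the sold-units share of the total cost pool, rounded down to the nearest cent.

COGS = $10,310.17; ending inventory = $9,329.18

Apr 21, sell 536: 536/1021 × $19,639.35 → $10,310.17
Ending inventory (cost pool remaining) = $9,329.18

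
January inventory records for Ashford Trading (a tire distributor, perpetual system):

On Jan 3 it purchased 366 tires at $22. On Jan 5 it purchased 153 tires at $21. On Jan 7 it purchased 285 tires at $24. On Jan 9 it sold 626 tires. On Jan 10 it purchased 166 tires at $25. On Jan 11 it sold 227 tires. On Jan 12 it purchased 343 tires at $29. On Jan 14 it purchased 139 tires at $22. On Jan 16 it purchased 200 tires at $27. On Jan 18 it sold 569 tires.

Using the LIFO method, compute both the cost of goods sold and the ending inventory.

COGS = $34,809; ending inventory = $5,851

Jan 9, 626 sold [LIFO — newest first]: 285 @ $24 + 153 @ $21 + 188 @ $22 = $14,189
Jan 11, 227 sold [LIFO — newest first]: 166 @ $25 + 61 @ $22 = $5,492
Jan 18, 569 sold [LIFO — newest first]: 200 @ $27 + 139 @ $22 + 230 @ $29 = $15,128
Total COGS = $14,189 + $5,492 + $15,128 = $34,809
Ending inventory: 117 @ $22 + 113 @ $29 = $5,851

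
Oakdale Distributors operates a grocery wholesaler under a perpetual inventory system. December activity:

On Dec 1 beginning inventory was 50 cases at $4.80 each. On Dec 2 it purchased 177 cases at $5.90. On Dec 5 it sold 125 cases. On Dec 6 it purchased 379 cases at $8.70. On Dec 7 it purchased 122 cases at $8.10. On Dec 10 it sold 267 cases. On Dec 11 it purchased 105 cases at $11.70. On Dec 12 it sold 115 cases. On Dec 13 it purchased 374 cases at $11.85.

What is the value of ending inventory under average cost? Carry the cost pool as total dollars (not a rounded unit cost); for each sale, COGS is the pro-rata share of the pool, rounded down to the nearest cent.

Ending inventory = $7,343.00

After Dec 1: 50 on hand, pool $240.00 (≈ $4.8000 each)
After Dec 2: 227 on hand, pool $1,284.30 (≈ $5.6577 each)
Dec 5, sell 125: 125/227 × $1,284.30 → $707.21
After Dec 6: 481 on hand, pool $3,874.39 (≈ $8.0549 each)
After Dec 7: 603 on hand, pool $4,862.59 (≈ $8.0640 each)
Dec 10, sell 267: 267/603 × $4,862.59 → $2,153.08
After Dec 11: 441 on hand, pool $3,938.01 (≈ $8.9297 each)
Dec 12, sell 115: 115/441 × $3,938.01 → $1,026.91
After Dec 13: 700 on hand, pool $7,343.00 (≈ $10.4900 each)
Total COGS = $707.21 + $2,153.08 + $1,026.91 = $3,887.20
Ending inventory (cost pool remaining) = $7,343.00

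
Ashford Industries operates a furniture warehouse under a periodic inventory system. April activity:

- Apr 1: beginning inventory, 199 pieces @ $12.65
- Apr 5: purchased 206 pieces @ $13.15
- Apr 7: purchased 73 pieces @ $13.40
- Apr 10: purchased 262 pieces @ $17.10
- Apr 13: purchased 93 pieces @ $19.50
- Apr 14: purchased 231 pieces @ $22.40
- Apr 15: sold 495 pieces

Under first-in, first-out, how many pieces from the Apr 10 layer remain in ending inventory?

Apr 15, 495 sold [FIFO — oldest first]: 199 @ $12.65 + 206 @ $13.15 + 73 @ $13.40 + 17 @ $17.10 = $6,495.15
Ending inventory: 245 @ $17.10 + 93 @ $19.50 + 231 @ $22.40 = $11,177.40

245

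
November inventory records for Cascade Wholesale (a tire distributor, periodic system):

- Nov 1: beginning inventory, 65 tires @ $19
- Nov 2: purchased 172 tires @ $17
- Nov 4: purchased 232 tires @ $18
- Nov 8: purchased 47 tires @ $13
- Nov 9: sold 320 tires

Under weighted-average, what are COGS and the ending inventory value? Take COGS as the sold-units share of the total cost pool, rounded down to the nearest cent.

Nov 9, sell 320: 320/516 × $8,946.00 → $5,547.90
Ending inventory (cost pool remaining) = $3,398.10
Check: goods available $8,946.00 = COGS $5,547.90 + ending $3,398.10

COGS = $5,547.90; ending inventory = $3,398.10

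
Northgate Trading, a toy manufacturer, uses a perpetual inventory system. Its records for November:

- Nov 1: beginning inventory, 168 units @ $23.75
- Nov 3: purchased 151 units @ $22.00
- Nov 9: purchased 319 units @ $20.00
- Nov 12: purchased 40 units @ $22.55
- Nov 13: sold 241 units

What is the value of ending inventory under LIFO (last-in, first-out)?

Ending inventory = $9,672.00

Nov 13, 241 sold [LIFO — newest first]: 40 @ $22.55 + 201 @ $20.00 = $4,922.00
Ending inventory: 168 @ $23.75 + 151 @ $22.00 + 118 @ $20.00 = $9,672.00
Check: goods available $14,594.00 = COGS $4,922.00 + ending $9,672.00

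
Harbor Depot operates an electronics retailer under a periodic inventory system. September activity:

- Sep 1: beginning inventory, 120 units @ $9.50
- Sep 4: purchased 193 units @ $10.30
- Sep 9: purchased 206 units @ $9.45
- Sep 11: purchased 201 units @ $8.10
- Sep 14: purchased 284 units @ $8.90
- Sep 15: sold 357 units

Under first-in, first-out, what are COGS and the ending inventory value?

Sep 15, 357 sold [FIFO — oldest first]: 120 @ $9.50 + 193 @ $10.30 + 44 @ $9.45 = $3,543.70
Ending inventory: 162 @ $9.45 + 201 @ $8.10 + 284 @ $8.90 = $5,686.60
Check: goods available $9,230.30 = COGS $3,543.70 + ending $5,686.60

COGS = $3,543.70; ending inventory = $5,686.60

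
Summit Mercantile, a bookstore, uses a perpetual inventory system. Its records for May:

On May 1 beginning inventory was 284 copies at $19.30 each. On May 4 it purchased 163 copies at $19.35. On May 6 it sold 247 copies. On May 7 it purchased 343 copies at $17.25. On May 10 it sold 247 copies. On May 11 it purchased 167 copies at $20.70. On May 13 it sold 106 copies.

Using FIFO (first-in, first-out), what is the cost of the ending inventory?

May 6, 247 sold [FIFO — oldest first]: 247 @ $19.30 = $4,767.10
May 10, 247 sold [FIFO — oldest first]: 37 @ $19.30 + 163 @ $19.35 + 47 @ $17.25 = $4,678.90
May 13, 106 sold [FIFO — oldest first]: 106 @ $17.25 = $1,828.50
Total COGS = $4,767.10 + $4,678.90 + $1,828.50 = $11,274.50
Ending inventory: 190 @ $17.25 + 167 @ $20.70 = $6,734.40
Check: goods available $18,008.90 = COGS $11,274.50 + ending $6,734.40

Ending inventory = $6,734.40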